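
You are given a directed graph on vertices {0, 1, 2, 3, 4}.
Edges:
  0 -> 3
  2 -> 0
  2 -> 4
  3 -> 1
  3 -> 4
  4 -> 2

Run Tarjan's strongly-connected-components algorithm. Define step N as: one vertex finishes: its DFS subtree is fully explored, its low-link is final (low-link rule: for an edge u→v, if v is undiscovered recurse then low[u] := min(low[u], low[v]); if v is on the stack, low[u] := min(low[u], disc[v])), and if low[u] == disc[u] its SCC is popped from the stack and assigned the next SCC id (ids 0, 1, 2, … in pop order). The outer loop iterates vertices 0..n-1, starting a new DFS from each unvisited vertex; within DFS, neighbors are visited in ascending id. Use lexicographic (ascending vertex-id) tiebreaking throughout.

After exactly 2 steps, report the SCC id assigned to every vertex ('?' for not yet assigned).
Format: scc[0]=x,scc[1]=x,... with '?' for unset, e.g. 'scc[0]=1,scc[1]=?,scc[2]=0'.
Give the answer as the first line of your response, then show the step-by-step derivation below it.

scc[0]=?,scc[1]=0,scc[2]=?,scc[3]=?,scc[4]=?

step 1: low=(low[0]=0,low[1]=2,low[2]=?,low[3]=1,low[4]=?); scc=(scc[0]=?,scc[1]=0,scc[2]=?,scc[3]=?,scc[4]=?)
step 2: low=(low[0]=0,low[1]=2,low[2]=0,low[3]=1,low[4]=3); scc=(scc[0]=?,scc[1]=0,scc[2]=?,scc[3]=?,scc[4]=?)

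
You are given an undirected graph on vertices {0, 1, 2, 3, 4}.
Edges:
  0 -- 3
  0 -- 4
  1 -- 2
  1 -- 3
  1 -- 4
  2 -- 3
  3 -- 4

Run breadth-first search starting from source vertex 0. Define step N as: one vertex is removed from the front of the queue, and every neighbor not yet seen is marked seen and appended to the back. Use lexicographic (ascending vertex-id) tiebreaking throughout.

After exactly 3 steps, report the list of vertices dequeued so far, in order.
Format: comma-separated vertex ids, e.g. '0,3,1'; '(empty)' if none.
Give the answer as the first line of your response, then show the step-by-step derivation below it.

0,3,4

step 1: dequeue 0; queue=[3,4]; order=0
step 2: dequeue 3; queue=[4,1,2]; order=0,3
step 3: dequeue 4; queue=[1,2]; order=0,3,4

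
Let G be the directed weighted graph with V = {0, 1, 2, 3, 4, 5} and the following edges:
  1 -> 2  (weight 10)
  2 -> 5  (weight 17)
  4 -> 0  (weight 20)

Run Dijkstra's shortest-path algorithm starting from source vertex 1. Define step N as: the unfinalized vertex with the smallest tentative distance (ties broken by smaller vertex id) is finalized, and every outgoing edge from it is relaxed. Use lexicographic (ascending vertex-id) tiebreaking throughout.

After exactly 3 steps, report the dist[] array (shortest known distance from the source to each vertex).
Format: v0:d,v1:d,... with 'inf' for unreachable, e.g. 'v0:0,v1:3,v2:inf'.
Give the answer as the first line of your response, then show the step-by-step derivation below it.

v0:inf,v1:0,v2:10,v3:inf,v4:inf,v5:27

step 1: dist = v0:inf,v1:0,v2:10,v3:inf,v4:inf,v5:inf
step 2: dist = v0:inf,v1:0,v2:10,v3:inf,v4:inf,v5:27
step 3: dist = v0:inf,v1:0,v2:10,v3:inf,v4:inf,v5:27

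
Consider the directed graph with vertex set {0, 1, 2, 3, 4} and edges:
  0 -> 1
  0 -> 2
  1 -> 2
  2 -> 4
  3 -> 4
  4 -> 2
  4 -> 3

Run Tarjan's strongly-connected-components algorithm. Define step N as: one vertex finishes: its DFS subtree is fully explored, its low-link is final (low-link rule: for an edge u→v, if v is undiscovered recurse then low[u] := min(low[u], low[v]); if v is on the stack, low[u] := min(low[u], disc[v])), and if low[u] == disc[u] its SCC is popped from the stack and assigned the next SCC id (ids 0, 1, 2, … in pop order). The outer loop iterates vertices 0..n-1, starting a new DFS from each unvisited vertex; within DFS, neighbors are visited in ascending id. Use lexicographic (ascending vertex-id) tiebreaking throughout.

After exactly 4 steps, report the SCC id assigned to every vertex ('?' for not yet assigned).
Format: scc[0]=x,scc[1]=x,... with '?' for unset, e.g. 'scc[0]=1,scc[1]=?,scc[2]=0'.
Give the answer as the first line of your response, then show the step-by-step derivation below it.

scc[0]=?,scc[1]=1,scc[2]=0,scc[3]=0,scc[4]=0

step 1: low=(low[0]=0,low[1]=1,low[2]=2,low[3]=3,low[4]=2); scc=(scc[0]=?,scc[1]=?,scc[2]=?,scc[3]=?,scc[4]=?)
step 2: low=(low[0]=0,low[1]=1,low[2]=2,low[3]=3,low[4]=2); scc=(scc[0]=?,scc[1]=?,scc[2]=?,scc[3]=?,scc[4]=?)
step 3: low=(low[0]=0,low[1]=1,low[2]=2,low[3]=3,low[4]=2); scc=(scc[0]=?,scc[1]=?,scc[2]=0,scc[3]=0,scc[4]=0)
step 4: low=(low[0]=0,low[1]=1,low[2]=2,low[3]=3,low[4]=2); scc=(scc[0]=?,scc[1]=1,scc[2]=0,scc[3]=0,scc[4]=0)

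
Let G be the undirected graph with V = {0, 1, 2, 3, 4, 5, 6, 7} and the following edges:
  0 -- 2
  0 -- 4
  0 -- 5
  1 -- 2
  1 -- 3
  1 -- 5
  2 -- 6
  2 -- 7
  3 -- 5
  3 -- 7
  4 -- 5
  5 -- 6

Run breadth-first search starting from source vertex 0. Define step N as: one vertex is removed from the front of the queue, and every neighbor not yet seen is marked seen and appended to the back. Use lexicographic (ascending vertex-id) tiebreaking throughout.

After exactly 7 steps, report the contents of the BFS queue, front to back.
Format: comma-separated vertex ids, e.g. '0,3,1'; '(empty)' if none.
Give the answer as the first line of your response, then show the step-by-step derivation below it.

3

step 1: dequeue 0; queue=[2,4,5]; order=0
step 2: dequeue 2; queue=[4,5,1,6,7]; order=0,2
step 3: dequeue 4; queue=[5,1,6,7]; order=0,2,4
step 4: dequeue 5; queue=[1,6,7,3]; order=0,2,4,5
step 5: dequeue 1; queue=[6,7,3]; order=0,2,4,5,1
step 6: dequeue 6; queue=[7,3]; order=0,2,4,5,1,6
step 7: dequeue 7; queue=[3]; order=0,2,4,5,1,6,7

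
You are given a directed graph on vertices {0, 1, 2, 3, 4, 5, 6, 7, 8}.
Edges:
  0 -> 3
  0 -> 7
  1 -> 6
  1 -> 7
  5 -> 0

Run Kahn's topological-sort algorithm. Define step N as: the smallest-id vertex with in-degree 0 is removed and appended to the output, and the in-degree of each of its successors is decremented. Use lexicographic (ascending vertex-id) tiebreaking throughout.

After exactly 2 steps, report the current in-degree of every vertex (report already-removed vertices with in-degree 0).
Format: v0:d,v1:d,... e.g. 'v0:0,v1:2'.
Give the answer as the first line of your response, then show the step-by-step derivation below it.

v0:1,v1:0,v2:0,v3:1,v4:0,v5:0,v6:0,v7:1,v8:0

step 1: output 1; order=[1]; indeg=(1,0,0,1,0,0,0,1,0)
step 2: output 2; order=[1,2]; indeg=(1,0,0,1,0,0,0,1,0)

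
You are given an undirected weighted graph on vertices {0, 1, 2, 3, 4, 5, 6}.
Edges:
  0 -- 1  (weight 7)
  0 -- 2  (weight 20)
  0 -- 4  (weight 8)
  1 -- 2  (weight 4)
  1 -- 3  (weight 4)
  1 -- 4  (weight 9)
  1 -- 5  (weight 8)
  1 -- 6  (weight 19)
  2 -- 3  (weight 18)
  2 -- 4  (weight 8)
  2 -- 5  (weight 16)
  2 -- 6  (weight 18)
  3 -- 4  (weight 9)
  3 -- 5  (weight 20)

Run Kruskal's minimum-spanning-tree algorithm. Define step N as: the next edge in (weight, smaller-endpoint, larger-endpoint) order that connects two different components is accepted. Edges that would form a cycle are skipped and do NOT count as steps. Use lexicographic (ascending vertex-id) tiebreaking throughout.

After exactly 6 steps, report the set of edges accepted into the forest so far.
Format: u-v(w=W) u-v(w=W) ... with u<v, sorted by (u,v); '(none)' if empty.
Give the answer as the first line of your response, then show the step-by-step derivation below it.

0-1(w=7) 0-4(w=8) 1-2(w=4) 1-3(w=4) 1-5(w=8) 2-6(w=18)

step 1: add edge 1-2 (w=4); MST = {1-2(w=4)}
step 2: add edge 1-3 (w=4); MST = {1-2(w=4) 1-3(w=4)}
step 3: add edge 0-1 (w=7); MST = {0-1(w=7) 1-2(w=4) 1-3(w=4)}
step 4: add edge 0-4 (w=8); MST = {0-1(w=7) 0-4(w=8) 1-2(w=4) 1-3(w=4)}
step 5: add edge 1-5 (w=8); MST = {0-1(w=7) 0-4(w=8) 1-2(w=4) 1-3(w=4) 1-5(w=8)}
step 6: add edge 2-6 (w=18); MST = {0-1(w=7) 0-4(w=8) 1-2(w=4) 1-3(w=4) 1-5(w=8) 2-6(w=18)}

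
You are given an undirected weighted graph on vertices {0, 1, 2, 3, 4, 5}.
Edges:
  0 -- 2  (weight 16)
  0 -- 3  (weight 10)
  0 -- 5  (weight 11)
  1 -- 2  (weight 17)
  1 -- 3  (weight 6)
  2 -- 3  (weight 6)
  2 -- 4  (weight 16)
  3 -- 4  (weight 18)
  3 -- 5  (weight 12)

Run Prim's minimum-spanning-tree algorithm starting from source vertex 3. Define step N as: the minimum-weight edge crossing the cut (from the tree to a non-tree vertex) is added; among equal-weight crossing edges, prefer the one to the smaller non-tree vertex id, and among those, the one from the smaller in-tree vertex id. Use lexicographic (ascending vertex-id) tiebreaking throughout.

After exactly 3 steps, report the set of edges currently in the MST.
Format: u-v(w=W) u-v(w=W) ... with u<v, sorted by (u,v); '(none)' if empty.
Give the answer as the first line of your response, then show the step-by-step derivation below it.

0-3(w=10) 1-3(w=6) 2-3(w=6)

step 1: add edge 1-3 (w=6); MST = {1-3(w=6)}
step 2: add edge 2-3 (w=6); MST = {1-3(w=6) 2-3(w=6)}
step 3: add edge 0-3 (w=10); MST = {0-3(w=10) 1-3(w=6) 2-3(w=6)}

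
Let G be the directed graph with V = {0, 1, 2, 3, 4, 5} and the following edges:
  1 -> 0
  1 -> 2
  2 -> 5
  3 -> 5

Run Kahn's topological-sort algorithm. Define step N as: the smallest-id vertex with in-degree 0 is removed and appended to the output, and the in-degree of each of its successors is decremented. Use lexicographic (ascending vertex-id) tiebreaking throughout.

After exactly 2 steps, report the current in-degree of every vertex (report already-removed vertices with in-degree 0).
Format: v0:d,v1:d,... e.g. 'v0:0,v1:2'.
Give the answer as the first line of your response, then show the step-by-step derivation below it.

v0:0,v1:0,v2:0,v3:0,v4:0,v5:2

step 1: output 1; order=[1]; indeg=(0,0,0,0,0,2)
step 2: output 0; order=[1,0]; indeg=(0,0,0,0,0,2)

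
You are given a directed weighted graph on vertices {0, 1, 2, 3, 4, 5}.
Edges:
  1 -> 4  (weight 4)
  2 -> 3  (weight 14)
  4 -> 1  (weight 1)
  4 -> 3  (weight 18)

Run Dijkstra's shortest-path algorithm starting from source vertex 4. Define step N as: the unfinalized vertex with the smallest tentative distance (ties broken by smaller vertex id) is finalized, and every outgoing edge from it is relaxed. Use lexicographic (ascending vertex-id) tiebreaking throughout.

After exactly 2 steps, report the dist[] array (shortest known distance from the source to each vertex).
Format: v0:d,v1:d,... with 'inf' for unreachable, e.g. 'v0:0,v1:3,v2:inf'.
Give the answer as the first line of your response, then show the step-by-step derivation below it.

v0:inf,v1:1,v2:inf,v3:18,v4:0,v5:inf

step 1: dist = v0:inf,v1:1,v2:inf,v3:18,v4:0,v5:inf
step 2: dist = v0:inf,v1:1,v2:inf,v3:18,v4:0,v5:inf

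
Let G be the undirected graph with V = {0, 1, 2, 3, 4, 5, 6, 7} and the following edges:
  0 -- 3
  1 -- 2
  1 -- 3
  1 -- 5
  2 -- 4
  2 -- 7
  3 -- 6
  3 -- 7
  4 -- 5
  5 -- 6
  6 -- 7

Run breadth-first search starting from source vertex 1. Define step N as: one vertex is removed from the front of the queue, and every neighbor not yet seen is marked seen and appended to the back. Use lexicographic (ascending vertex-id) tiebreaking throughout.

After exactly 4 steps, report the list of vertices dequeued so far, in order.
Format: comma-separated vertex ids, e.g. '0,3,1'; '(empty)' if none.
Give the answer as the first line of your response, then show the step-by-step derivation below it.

1,2,3,5

step 1: dequeue 1; queue=[2,3,5]; order=1
step 2: dequeue 2; queue=[3,5,4,7]; order=1,2
step 3: dequeue 3; queue=[5,4,7,0,6]; order=1,2,3
step 4: dequeue 5; queue=[4,7,0,6]; order=1,2,3,5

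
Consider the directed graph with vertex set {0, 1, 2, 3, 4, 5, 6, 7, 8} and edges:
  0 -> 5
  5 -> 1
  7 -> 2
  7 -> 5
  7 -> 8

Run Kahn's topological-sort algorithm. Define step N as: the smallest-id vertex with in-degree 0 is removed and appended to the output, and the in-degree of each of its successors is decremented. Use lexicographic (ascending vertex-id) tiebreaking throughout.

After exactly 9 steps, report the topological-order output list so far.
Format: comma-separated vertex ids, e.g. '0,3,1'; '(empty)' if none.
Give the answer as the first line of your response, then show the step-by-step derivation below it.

0,3,4,6,7,2,5,1,8

step 1: output 0; order=[0]; indeg=(0,1,1,0,0,1,0,0,1)
step 2: output 3; order=[0,3]; indeg=(0,1,1,0,0,1,0,0,1)
step 3: output 4; order=[0,3,4]; indeg=(0,1,1,0,0,1,0,0,1)
step 4: output 6; order=[0,3,4,6]; indeg=(0,1,1,0,0,1,0,0,1)
step 5: output 7; order=[0,3,4,6,7]; indeg=(0,1,0,0,0,0,0,0,0)
step 6: output 2; order=[0,3,4,6,7,2]; indeg=(0,1,0,0,0,0,0,0,0)
step 7: output 5; order=[0,3,4,6,7,2,5]; indeg=(0,0,0,0,0,0,0,0,0)
step 8: output 1; order=[0,3,4,6,7,2,5,1]; indeg=(0,0,0,0,0,0,0,0,0)
step 9: output 8; order=[0,3,4,6,7,2,5,1,8]; indeg=(0,0,0,0,0,0,0,0,0)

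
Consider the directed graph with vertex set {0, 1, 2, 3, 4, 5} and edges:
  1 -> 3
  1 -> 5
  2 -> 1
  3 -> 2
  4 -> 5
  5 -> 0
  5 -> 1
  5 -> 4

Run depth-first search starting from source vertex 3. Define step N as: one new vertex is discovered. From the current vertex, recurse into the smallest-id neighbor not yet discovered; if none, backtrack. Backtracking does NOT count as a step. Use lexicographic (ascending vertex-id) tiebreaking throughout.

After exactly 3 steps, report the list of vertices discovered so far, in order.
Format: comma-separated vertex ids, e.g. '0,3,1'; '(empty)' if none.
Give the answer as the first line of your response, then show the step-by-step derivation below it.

3,2,1

step 1: discover 3; path=3; order=3
step 2: discover 2; path=3>2; order=3,2
step 3: discover 1; path=3>2>1; order=3,2,1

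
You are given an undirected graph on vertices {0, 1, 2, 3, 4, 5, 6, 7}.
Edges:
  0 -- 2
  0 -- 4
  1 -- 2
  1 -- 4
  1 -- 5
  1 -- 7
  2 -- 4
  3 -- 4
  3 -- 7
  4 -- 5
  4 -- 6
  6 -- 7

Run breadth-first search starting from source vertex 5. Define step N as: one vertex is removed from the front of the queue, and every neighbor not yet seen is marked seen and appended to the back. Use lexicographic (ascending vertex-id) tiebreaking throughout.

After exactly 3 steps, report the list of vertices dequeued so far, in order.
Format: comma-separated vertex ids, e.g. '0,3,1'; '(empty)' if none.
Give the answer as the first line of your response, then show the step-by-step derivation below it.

5,1,4

step 1: dequeue 5; queue=[1,4]; order=5
step 2: dequeue 1; queue=[4,2,7]; order=5,1
step 3: dequeue 4; queue=[2,7,0,3,6]; order=5,1,4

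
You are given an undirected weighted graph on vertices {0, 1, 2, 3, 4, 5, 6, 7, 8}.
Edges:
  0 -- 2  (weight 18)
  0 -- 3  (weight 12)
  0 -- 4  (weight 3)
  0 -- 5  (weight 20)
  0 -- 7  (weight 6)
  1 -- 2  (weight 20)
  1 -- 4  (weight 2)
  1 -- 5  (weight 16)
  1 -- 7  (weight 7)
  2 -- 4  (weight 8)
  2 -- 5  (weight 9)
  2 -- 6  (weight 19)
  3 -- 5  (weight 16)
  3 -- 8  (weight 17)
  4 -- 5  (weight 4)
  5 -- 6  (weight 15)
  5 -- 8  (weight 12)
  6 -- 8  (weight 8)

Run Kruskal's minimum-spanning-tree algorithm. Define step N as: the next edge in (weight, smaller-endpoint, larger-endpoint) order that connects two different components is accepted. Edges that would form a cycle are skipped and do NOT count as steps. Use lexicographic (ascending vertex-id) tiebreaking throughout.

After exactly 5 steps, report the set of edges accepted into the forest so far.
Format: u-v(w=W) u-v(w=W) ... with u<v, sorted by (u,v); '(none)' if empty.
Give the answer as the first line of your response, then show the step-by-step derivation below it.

0-4(w=3) 0-7(w=6) 1-4(w=2) 2-4(w=8) 4-5(w=4)

step 1: add edge 1-4 (w=2); MST = {1-4(w=2)}
step 2: add edge 0-4 (w=3); MST = {0-4(w=3) 1-4(w=2)}
step 3: add edge 4-5 (w=4); MST = {0-4(w=3) 1-4(w=2) 4-5(w=4)}
step 4: add edge 0-7 (w=6); MST = {0-4(w=3) 0-7(w=6) 1-4(w=2) 4-5(w=4)}
step 5: add edge 2-4 (w=8); MST = {0-4(w=3) 0-7(w=6) 1-4(w=2) 2-4(w=8) 4-5(w=4)}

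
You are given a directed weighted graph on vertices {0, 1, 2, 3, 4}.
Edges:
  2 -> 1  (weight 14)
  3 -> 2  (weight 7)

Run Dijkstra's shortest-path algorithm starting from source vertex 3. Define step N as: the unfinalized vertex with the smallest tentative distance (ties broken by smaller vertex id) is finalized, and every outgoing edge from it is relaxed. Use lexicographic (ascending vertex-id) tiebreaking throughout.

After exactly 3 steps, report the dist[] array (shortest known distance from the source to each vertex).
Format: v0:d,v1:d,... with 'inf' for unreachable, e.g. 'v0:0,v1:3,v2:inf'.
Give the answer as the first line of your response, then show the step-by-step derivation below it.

v0:inf,v1:21,v2:7,v3:0,v4:inf

step 1: dist = v0:inf,v1:inf,v2:7,v3:0,v4:inf
step 2: dist = v0:inf,v1:21,v2:7,v3:0,v4:inf
step 3: dist = v0:inf,v1:21,v2:7,v3:0,v4:inf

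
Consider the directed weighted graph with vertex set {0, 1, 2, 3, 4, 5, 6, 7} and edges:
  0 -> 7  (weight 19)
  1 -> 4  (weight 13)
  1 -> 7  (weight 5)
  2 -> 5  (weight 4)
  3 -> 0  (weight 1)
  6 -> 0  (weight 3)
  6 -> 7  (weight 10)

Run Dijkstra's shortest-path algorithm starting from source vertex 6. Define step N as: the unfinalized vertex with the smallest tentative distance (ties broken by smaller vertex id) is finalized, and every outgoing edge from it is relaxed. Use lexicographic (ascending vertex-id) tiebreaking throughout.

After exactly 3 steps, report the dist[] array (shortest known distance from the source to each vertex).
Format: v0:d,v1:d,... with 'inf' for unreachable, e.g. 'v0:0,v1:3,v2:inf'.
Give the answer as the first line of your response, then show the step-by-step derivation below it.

v0:3,v1:inf,v2:inf,v3:inf,v4:inf,v5:inf,v6:0,v7:10

step 1: dist = v0:3,v1:inf,v2:inf,v3:inf,v4:inf,v5:inf,v6:0,v7:10
step 2: dist = v0:3,v1:inf,v2:inf,v3:inf,v4:inf,v5:inf,v6:0,v7:10
step 3: dist = v0:3,v1:inf,v2:inf,v3:inf,v4:inf,v5:inf,v6:0,v7:10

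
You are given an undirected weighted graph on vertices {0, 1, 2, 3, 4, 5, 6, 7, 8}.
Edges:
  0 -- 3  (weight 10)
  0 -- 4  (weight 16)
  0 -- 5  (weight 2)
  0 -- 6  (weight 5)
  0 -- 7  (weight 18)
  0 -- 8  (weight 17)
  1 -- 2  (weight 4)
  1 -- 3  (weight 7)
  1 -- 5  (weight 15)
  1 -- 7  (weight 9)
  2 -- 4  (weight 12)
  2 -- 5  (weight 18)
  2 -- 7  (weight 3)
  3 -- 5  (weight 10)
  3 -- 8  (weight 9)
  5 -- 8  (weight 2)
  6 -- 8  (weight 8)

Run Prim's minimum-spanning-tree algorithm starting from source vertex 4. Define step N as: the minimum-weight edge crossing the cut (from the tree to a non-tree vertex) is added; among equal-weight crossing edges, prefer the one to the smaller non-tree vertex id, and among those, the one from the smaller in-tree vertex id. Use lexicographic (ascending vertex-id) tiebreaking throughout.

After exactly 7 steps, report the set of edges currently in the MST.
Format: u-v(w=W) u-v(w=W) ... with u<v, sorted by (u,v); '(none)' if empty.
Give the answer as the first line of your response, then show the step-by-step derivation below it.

0-5(w=2) 1-2(w=4) 1-3(w=7) 2-4(w=12) 2-7(w=3) 3-8(w=9) 5-8(w=2)

step 1: add edge 2-4 (w=12); MST = {2-4(w=12)}
step 2: add edge 2-7 (w=3); MST = {2-4(w=12) 2-7(w=3)}
step 3: add edge 1-2 (w=4); MST = {1-2(w=4) 2-4(w=12) 2-7(w=3)}
step 4: add edge 1-3 (w=7); MST = {1-2(w=4) 1-3(w=7) 2-4(w=12) 2-7(w=3)}
step 5: add edge 3-8 (w=9); MST = {1-2(w=4) 1-3(w=7) 2-4(w=12) 2-7(w=3) 3-8(w=9)}
step 6: add edge 5-8 (w=2); MST = {1-2(w=4) 1-3(w=7) 2-4(w=12) 2-7(w=3) 3-8(w=9) 5-8(w=2)}
step 7: add edge 0-5 (w=2); MST = {0-5(w=2) 1-2(w=4) 1-3(w=7) 2-4(w=12) 2-7(w=3) 3-8(w=9) 5-8(w=2)}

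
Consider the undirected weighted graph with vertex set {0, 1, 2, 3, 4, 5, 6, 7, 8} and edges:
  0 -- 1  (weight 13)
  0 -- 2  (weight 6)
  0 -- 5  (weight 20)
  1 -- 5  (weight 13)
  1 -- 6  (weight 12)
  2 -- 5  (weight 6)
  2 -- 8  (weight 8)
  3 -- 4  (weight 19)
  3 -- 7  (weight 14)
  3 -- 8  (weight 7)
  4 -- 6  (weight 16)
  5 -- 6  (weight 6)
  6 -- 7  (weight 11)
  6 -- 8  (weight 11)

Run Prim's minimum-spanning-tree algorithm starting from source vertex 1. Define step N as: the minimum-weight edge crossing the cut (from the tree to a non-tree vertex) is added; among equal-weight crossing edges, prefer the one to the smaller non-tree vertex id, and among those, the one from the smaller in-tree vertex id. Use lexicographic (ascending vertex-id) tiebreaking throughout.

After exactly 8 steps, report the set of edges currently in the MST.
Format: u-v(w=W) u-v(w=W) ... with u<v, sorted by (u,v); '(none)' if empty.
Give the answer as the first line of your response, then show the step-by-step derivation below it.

0-2(w=6) 1-6(w=12) 2-5(w=6) 2-8(w=8) 3-8(w=7) 4-6(w=16) 5-6(w=6) 6-7(w=11)

step 1: add edge 1-6 (w=12); MST = {1-6(w=12)}
step 2: add edge 5-6 (w=6); MST = {1-6(w=12) 5-6(w=6)}
step 3: add edge 2-5 (w=6); MST = {1-6(w=12) 2-5(w=6) 5-6(w=6)}
step 4: add edge 0-2 (w=6); MST = {0-2(w=6) 1-6(w=12) 2-5(w=6) 5-6(w=6)}
step 5: add edge 2-8 (w=8); MST = {0-2(w=6) 1-6(w=12) 2-5(w=6) 2-8(w=8) 5-6(w=6)}
step 6: add edge 3-8 (w=7); MST = {0-2(w=6) 1-6(w=12) 2-5(w=6) 2-8(w=8) 3-8(w=7) 5-6(w=6)}
step 7: add edge 6-7 (w=11); MST = {0-2(w=6) 1-6(w=12) 2-5(w=6) 2-8(w=8) 3-8(w=7) 5-6(w=6) 6-7(w=11)}
step 8: add edge 4-6 (w=16); MST = {0-2(w=6) 1-6(w=12) 2-5(w=6) 2-8(w=8) 3-8(w=7) 4-6(w=16) 5-6(w=6) 6-7(w=11)}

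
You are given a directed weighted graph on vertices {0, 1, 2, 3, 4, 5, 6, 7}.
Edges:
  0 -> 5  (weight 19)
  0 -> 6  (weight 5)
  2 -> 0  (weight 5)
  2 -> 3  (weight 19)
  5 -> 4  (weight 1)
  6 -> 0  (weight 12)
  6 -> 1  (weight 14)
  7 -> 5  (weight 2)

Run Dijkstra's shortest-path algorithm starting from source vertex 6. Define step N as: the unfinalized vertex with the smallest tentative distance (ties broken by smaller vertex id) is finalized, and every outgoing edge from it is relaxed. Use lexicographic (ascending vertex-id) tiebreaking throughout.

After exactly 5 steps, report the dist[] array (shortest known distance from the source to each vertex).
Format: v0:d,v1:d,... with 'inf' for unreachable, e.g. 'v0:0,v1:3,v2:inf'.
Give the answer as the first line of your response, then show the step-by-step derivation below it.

v0:12,v1:14,v2:inf,v3:inf,v4:32,v5:31,v6:0,v7:inf

step 1: dist = v0:12,v1:14,v2:inf,v3:inf,v4:inf,v5:inf,v6:0,v7:inf
step 2: dist = v0:12,v1:14,v2:inf,v3:inf,v4:inf,v5:31,v6:0,v7:inf
step 3: dist = v0:12,v1:14,v2:inf,v3:inf,v4:inf,v5:31,v6:0,v7:inf
step 4: dist = v0:12,v1:14,v2:inf,v3:inf,v4:32,v5:31,v6:0,v7:inf
step 5: dist = v0:12,v1:14,v2:inf,v3:inf,v4:32,v5:31,v6:0,v7:inf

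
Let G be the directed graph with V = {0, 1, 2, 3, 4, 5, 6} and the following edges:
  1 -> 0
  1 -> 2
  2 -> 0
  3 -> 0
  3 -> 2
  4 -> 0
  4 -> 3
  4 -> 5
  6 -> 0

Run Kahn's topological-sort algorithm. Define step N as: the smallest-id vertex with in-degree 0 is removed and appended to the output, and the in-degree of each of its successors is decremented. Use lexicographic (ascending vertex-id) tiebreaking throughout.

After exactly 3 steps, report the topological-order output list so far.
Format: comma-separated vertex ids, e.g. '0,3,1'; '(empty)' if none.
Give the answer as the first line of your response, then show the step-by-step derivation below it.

1,4,3

step 1: output 1; order=[1]; indeg=(4,0,1,1,0,1,0)
step 2: output 4; order=[1,4]; indeg=(3,0,1,0,0,0,0)
step 3: output 3; order=[1,4,3]; indeg=(2,0,0,0,0,0,0)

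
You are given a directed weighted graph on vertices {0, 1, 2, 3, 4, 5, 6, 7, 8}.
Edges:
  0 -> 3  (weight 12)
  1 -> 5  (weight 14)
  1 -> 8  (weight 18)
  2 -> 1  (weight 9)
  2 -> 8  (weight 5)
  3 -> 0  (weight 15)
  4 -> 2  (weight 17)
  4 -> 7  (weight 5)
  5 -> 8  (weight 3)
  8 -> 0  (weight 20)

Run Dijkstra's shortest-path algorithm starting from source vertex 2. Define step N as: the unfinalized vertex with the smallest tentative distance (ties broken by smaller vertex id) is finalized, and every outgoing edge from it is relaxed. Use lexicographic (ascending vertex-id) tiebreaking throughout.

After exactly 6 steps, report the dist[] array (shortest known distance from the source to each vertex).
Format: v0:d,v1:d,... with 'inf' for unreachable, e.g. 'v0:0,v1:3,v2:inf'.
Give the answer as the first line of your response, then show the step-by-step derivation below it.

v0:25,v1:9,v2:0,v3:37,v4:inf,v5:23,v6:inf,v7:inf,v8:5

step 1: dist = v0:inf,v1:9,v2:0,v3:inf,v4:inf,v5:inf,v6:inf,v7:inf,v8:5
step 2: dist = v0:25,v1:9,v2:0,v3:inf,v4:inf,v5:inf,v6:inf,v7:inf,v8:5
step 3: dist = v0:25,v1:9,v2:0,v3:inf,v4:inf,v5:23,v6:inf,v7:inf,v8:5
step 4: dist = v0:25,v1:9,v2:0,v3:inf,v4:inf,v5:23,v6:inf,v7:inf,v8:5
step 5: dist = v0:25,v1:9,v2:0,v3:37,v4:inf,v5:23,v6:inf,v7:inf,v8:5
step 6: dist = v0:25,v1:9,v2:0,v3:37,v4:inf,v5:23,v6:inf,v7:inf,v8:5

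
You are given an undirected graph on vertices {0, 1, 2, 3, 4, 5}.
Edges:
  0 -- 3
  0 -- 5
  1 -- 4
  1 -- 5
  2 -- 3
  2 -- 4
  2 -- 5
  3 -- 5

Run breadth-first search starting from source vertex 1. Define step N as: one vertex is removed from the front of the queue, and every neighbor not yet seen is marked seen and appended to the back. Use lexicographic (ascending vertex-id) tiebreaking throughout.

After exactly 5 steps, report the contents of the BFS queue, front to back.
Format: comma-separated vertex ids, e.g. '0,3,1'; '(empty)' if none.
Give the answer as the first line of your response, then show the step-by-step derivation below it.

3

step 1: dequeue 1; queue=[4,5]; order=1
step 2: dequeue 4; queue=[5,2]; order=1,4
step 3: dequeue 5; queue=[2,0,3]; order=1,4,5
step 4: dequeue 2; queue=[0,3]; order=1,4,5,2
step 5: dequeue 0; queue=[3]; order=1,4,5,2,0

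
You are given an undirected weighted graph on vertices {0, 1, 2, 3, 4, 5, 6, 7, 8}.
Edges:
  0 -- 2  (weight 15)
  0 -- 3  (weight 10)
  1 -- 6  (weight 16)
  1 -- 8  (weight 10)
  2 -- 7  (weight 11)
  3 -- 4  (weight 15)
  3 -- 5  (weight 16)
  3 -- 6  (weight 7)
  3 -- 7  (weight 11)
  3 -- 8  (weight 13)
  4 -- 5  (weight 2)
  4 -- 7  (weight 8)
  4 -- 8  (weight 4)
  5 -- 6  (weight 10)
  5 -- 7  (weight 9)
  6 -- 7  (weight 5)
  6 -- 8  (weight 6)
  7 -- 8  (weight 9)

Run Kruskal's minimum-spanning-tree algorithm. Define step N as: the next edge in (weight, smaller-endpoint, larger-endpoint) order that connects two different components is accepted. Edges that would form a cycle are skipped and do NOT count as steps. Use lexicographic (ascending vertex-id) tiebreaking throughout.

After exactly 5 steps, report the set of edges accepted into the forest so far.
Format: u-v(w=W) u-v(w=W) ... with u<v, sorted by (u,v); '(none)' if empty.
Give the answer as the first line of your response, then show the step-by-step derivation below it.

3-6(w=7) 4-5(w=2) 4-8(w=4) 6-7(w=5) 6-8(w=6)

step 1: add edge 4-5 (w=2); MST = {4-5(w=2)}
step 2: add edge 4-8 (w=4); MST = {4-5(w=2) 4-8(w=4)}
step 3: add edge 6-7 (w=5); MST = {4-5(w=2) 4-8(w=4) 6-7(w=5)}
step 4: add edge 6-8 (w=6); MST = {4-5(w=2) 4-8(w=4) 6-7(w=5) 6-8(w=6)}
step 5: add edge 3-6 (w=7); MST = {3-6(w=7) 4-5(w=2) 4-8(w=4) 6-7(w=5) 6-8(w=6)}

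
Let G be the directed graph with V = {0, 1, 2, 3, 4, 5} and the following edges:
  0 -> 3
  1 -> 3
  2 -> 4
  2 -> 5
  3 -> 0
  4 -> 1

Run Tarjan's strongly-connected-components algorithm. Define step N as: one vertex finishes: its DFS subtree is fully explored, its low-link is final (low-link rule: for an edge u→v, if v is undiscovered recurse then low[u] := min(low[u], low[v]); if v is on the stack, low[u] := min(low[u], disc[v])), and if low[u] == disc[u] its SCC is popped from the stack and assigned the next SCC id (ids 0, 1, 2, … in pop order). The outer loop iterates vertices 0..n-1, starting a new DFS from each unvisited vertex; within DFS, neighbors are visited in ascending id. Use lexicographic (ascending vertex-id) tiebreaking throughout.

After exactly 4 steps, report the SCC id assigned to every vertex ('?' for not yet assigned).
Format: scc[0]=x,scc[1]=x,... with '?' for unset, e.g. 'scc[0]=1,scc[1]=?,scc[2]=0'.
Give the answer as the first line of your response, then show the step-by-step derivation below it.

scc[0]=0,scc[1]=1,scc[2]=?,scc[3]=0,scc[4]=2,scc[5]=?

step 1: low=(low[0]=0,low[1]=?,low[2]=?,low[3]=0,low[4]=?,low[5]=?); scc=(scc[0]=?,scc[1]=?,scc[2]=?,scc[3]=?,scc[4]=?,scc[5]=?)
step 2: low=(low[0]=0,low[1]=?,low[2]=?,low[3]=0,low[4]=?,low[5]=?); scc=(scc[0]=0,scc[1]=?,scc[2]=?,scc[3]=0,scc[4]=?,scc[5]=?)
step 3: low=(low[0]=0,low[1]=2,low[2]=?,low[3]=0,low[4]=?,low[5]=?); scc=(scc[0]=0,scc[1]=1,scc[2]=?,scc[3]=0,scc[4]=?,scc[5]=?)
step 4: low=(low[0]=0,low[1]=2,low[2]=3,low[3]=0,low[4]=4,low[5]=?); scc=(scc[0]=0,scc[1]=1,scc[2]=?,scc[3]=0,scc[4]=2,scc[5]=?)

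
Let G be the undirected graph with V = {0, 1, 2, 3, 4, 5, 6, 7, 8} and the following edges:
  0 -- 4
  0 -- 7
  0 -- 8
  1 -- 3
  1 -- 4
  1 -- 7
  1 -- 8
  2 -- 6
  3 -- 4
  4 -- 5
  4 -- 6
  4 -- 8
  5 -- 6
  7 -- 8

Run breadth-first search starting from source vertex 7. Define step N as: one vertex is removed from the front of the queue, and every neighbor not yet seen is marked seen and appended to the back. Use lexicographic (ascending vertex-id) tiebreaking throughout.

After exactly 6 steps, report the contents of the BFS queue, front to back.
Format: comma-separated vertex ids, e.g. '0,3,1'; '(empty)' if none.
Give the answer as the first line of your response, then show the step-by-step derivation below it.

5,6

step 1: dequeue 7; queue=[0,1,8]; order=7
step 2: dequeue 0; queue=[1,8,4]; order=7,0
step 3: dequeue 1; queue=[8,4,3]; order=7,0,1
step 4: dequeue 8; queue=[4,3]; order=7,0,1,8
step 5: dequeue 4; queue=[3,5,6]; order=7,0,1,8,4
step 6: dequeue 3; queue=[5,6]; order=7,0,1,8,4,3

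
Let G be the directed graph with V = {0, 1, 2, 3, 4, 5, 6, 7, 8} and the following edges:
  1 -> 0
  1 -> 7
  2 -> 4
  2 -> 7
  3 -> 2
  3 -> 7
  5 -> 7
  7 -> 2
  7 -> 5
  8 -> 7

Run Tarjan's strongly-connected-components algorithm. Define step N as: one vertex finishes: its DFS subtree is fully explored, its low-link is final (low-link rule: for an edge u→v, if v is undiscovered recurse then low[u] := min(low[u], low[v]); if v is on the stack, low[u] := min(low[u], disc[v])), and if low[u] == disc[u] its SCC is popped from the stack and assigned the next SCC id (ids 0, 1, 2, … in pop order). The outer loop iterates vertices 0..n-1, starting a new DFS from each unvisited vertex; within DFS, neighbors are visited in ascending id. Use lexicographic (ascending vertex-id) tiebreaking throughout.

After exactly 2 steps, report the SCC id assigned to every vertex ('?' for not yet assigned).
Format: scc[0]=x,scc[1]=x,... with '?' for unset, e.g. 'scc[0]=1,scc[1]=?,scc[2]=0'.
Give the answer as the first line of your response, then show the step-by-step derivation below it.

scc[0]=0,scc[1]=?,scc[2]=?,scc[3]=?,scc[4]=1,scc[5]=?,scc[6]=?,scc[7]=?,scc[8]=?

step 1: low=(low[0]=0,low[1]=?,low[2]=?,low[3]=?,low[4]=?,low[5]=?,low[6]=?,low[7]=?,low[8]=?); scc=(scc[0]=0,scc[1]=?,scc[2]=?,scc[3]=?,scc[4]=?,scc[5]=?,scc[6]=?,scc[7]=?,scc[8]=?)
step 2: low=(low[0]=0,low[1]=1,low[2]=3,low[3]=?,low[4]=4,low[5]=?,low[6]=?,low[7]=2,low[8]=?); scc=(scc[0]=0,scc[1]=?,scc[2]=?,scc[3]=?,scc[4]=1,scc[5]=?,scc[6]=?,scc[7]=?,scc[8]=?)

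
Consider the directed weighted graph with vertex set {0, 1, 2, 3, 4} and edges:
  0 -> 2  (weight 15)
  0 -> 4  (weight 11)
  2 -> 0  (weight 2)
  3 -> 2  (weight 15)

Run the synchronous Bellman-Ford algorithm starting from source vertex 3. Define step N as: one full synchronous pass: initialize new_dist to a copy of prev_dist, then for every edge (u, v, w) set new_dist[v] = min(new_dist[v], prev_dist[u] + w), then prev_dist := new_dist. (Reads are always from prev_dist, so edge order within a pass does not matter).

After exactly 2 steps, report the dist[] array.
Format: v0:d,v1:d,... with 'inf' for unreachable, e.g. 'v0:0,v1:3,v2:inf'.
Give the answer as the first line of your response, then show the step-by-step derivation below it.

v0:17,v1:inf,v2:15,v3:0,v4:inf

step 1: dist = v0:inf,v1:inf,v2:15,v3:0,v4:inf
step 2: dist = v0:17,v1:inf,v2:15,v3:0,v4:inf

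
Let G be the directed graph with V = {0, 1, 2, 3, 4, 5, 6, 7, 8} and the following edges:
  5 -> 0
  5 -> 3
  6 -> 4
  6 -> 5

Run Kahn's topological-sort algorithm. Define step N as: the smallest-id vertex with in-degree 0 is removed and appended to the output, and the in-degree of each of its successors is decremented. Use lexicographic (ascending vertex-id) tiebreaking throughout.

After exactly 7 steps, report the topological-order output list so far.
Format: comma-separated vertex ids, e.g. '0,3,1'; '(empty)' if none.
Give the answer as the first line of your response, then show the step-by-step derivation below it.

1,2,6,4,5,0,3

step 1: output 1; order=[1]; indeg=(1,0,0,1,1,1,0,0,0)
step 2: output 2; order=[1,2]; indeg=(1,0,0,1,1,1,0,0,0)
step 3: output 6; order=[1,2,6]; indeg=(1,0,0,1,0,0,0,0,0)
step 4: output 4; order=[1,2,6,4]; indeg=(1,0,0,1,0,0,0,0,0)
step 5: output 5; order=[1,2,6,4,5]; indeg=(0,0,0,0,0,0,0,0,0)
step 6: output 0; order=[1,2,6,4,5,0]; indeg=(0,0,0,0,0,0,0,0,0)
step 7: output 3; order=[1,2,6,4,5,0,3]; indeg=(0,0,0,0,0,0,0,0,0)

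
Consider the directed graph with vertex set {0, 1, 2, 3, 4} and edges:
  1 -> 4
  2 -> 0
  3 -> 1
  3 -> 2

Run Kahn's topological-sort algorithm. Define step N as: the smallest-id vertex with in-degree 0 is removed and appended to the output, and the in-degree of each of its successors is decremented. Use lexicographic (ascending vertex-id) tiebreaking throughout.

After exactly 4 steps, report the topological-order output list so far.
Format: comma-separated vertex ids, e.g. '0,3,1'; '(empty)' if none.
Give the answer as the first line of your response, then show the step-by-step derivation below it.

3,1,2,0

step 1: output 3; order=[3]; indeg=(1,0,0,0,1)
step 2: output 1; order=[3,1]; indeg=(1,0,0,0,0)
step 3: output 2; order=[3,1,2]; indeg=(0,0,0,0,0)
step 4: output 0; order=[3,1,2,0]; indeg=(0,0,0,0,0)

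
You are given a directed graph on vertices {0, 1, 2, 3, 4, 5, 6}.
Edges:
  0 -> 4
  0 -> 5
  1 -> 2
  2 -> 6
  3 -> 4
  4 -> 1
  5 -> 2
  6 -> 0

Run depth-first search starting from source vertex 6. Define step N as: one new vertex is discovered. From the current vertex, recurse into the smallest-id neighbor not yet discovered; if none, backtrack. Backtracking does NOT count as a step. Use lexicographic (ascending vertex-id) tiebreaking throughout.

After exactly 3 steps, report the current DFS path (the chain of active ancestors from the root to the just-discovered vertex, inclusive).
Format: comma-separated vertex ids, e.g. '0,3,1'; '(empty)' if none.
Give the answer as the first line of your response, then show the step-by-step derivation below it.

6,0,4

step 1: discover 6; path=6; order=6
step 2: discover 0; path=6>0; order=6,0
step 3: discover 4; path=6>0>4; order=6,0,4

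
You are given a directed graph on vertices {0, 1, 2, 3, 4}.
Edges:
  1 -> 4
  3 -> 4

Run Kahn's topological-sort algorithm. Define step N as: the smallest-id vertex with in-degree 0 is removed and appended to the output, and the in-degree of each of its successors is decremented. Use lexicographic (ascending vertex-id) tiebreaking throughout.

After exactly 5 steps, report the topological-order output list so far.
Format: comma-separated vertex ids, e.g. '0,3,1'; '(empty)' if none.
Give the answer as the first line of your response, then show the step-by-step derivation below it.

0,1,2,3,4

step 1: output 0; order=[0]; indeg=(0,0,0,0,2)
step 2: output 1; order=[0,1]; indeg=(0,0,0,0,1)
step 3: output 2; order=[0,1,2]; indeg=(0,0,0,0,1)
step 4: output 3; order=[0,1,2,3]; indeg=(0,0,0,0,0)
step 5: output 4; order=[0,1,2,3,4]; indeg=(0,0,0,0,0)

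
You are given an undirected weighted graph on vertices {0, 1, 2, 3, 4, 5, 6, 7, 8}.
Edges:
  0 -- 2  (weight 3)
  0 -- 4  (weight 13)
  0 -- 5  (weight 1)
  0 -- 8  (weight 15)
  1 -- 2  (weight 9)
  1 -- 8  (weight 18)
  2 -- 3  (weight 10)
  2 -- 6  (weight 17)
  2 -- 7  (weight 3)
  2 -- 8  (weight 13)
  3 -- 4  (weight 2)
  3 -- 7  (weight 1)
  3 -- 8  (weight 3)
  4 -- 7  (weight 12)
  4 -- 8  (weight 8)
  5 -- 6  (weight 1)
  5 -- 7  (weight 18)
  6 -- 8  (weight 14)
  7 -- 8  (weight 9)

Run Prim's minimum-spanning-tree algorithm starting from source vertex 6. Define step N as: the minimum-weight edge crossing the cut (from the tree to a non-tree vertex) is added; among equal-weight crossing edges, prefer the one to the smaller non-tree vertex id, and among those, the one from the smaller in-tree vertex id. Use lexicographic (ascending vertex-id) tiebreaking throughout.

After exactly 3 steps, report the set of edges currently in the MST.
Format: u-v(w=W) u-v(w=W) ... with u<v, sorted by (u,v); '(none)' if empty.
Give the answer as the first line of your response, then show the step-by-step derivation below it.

0-2(w=3) 0-5(w=1) 5-6(w=1)

step 1: add edge 5-6 (w=1); MST = {5-6(w=1)}
step 2: add edge 0-5 (w=1); MST = {0-5(w=1) 5-6(w=1)}
step 3: add edge 0-2 (w=3); MST = {0-2(w=3) 0-5(w=1) 5-6(w=1)}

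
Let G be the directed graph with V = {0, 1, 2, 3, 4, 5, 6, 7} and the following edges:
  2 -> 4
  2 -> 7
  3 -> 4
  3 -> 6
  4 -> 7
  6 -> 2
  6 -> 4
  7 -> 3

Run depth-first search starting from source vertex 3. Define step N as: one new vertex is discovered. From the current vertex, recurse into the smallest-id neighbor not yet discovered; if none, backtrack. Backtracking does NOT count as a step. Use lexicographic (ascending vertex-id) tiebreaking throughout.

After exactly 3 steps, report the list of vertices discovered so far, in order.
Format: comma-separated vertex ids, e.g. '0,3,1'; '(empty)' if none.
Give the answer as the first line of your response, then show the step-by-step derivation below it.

3,4,7

step 1: discover 3; path=3; order=3
step 2: discover 4; path=3>4; order=3,4
step 3: discover 7; path=3>4>7; order=3,4,7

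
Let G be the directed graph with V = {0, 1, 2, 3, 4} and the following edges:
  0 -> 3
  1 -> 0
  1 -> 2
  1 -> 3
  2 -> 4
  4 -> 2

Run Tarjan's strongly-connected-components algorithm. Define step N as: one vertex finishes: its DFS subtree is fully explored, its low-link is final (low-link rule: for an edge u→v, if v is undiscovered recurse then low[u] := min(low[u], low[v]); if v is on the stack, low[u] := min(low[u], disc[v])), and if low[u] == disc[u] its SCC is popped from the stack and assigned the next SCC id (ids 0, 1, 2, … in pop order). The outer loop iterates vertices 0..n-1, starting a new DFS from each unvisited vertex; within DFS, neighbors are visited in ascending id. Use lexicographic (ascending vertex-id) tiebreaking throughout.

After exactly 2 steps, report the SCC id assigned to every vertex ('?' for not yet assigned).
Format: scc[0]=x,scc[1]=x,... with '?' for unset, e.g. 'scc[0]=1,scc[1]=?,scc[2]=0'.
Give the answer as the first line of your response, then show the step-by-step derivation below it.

scc[0]=1,scc[1]=?,scc[2]=?,scc[3]=0,scc[4]=?

step 1: low=(low[0]=0,low[1]=?,low[2]=?,low[3]=1,low[4]=?); scc=(scc[0]=?,scc[1]=?,scc[2]=?,scc[3]=0,scc[4]=?)
step 2: low=(low[0]=0,low[1]=?,low[2]=?,low[3]=1,low[4]=?); scc=(scc[0]=1,scc[1]=?,scc[2]=?,scc[3]=0,scc[4]=?)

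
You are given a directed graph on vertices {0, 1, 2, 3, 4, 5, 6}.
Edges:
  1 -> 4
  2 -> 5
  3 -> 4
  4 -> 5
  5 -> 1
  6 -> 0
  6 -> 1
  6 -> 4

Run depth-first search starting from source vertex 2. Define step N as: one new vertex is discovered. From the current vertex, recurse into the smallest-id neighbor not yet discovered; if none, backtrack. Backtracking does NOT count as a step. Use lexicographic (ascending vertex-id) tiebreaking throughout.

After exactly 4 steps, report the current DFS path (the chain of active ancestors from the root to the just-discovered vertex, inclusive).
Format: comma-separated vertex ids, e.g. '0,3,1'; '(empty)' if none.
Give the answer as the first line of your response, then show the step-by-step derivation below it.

2,5,1,4

step 1: discover 2; path=2; order=2
step 2: discover 5; path=2>5; order=2,5
step 3: discover 1; path=2>5>1; order=2,5,1
step 4: discover 4; path=2>5>1>4; order=2,5,1,4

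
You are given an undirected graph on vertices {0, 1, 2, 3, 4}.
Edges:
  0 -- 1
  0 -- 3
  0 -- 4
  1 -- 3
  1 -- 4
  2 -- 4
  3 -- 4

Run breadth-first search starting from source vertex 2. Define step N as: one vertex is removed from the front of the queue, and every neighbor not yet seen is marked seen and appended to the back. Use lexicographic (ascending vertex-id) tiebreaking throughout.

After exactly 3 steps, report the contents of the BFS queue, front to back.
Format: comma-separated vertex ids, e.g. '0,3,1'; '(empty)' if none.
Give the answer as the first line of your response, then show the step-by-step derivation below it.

1,3

step 1: dequeue 2; queue=[4]; order=2
step 2: dequeue 4; queue=[0,1,3]; order=2,4
step 3: dequeue 0; queue=[1,3]; order=2,4,0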